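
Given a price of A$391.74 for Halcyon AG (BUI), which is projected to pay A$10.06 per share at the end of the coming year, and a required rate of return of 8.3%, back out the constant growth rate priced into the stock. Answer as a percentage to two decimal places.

From P₀ = D₁/(r − g), the implied growth is g = r − D₁/P₀.
g = 0.083 − 10.06/391.74 = 0.083 − 0.02568 = 0.05732

5.73%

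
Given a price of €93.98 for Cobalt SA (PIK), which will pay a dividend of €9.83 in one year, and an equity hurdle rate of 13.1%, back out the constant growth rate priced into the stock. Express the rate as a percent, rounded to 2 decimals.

2.64%

From P₀ = D₁/(r − g), the implied growth is g = r − D₁/P₀.
g = 0.131 − 9.83/93.98 = 0.131 − 0.10460 = 0.02640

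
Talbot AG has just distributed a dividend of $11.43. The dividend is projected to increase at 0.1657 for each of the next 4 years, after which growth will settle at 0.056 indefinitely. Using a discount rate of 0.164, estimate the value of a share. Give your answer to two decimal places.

Two-stage DDM. Project D₁…D_4 at 0.1657, terminal growth 0.056, discount at r = 0.164.
D_1 = 13.3240
D_2 = 15.5317
D_3 = 18.1053
D_4 = 21.1054
Terminal value at t=4: TV = D_5/(r−g) = 22.2873/(0.164−0.056) = 206.3638
P₀ = 13.3240/(1+0.164)^1 + 15.5317/(1+0.164)^2 + 18.1053/(1+0.164)^3 + 21.1054/(1+0.164)^4 + 206.3638/(1+0.164)^4 = 158.3015

$158.30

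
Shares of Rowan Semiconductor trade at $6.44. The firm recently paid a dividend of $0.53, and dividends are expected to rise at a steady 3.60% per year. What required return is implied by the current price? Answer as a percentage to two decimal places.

Rearranging the constant-growth DDM: r = D₁/P₀ + g.
D₁ = 0.53 × (1 + 0.036) = 0.5491.
r = 0.5491 / 6.44 + 0.036 = 0.08526 + 0.036 = 0.12126

12.13%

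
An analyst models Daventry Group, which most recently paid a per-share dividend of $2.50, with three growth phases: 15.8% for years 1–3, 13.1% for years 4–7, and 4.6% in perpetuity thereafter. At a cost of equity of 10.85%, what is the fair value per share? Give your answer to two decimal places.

$71.87

Three-stage DDM. Project D₁…D_7; terminal Gordon value at t=7 with g = 0.046; discount at r = 0.1085.
D_1 = 2.8950
D_2 = 3.3524
D_3 = 3.8821
D_4 = 4.3906
D_5 = 4.9658
D_6 = 5.6163
D_7 = 6.3521
TV_7 = 6.6443/(0.1085−0.046) = 106.3084
P₀ = Σ Dₜ/(1+r)ᵗ + TV_7/(1+r)^7 = 71.8721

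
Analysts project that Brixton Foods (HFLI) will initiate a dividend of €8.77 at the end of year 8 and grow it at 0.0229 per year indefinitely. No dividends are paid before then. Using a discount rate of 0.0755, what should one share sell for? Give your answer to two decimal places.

Deferred-dividend DDM. At t=7 the remaining stream is a growing perpetuity with first payment D_8 = 8.77.
V_7 = D_8/(r−g) = 8.77/(0.0755−0.0229) = 166.7300
P₀ = V_7/(1+r)^7 = 166.7300/(1+0.0755)^7 = 100.1708

€100.17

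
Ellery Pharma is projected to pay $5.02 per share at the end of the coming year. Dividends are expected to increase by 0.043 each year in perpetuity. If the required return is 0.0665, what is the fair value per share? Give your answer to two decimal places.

$213.62

Gordon growth model: P₀ = D₁/(r − g), with D₁ = 5.02 given directly.
P₀ = 5.0200 / (0.0665 − 0.043) = 5.0200 / 0.0235 = 213.6170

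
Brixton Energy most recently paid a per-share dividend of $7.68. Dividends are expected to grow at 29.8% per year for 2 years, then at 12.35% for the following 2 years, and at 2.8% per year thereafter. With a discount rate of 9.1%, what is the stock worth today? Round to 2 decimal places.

Three-stage DDM. Project D₁…D_4; terminal Gordon value at t=4 with g = 0.028; discount at r = 0.091.
D_1 = 9.9686
D_2 = 12.9393
D_3 = 14.5373
D_4 = 16.3327
TV_4 = 16.7900/(0.091−0.028) = 266.5074
P₀ = Σ Dₜ/(1+r)ᵗ + TV_4/(1+r)^4 = 230.8400

$230.84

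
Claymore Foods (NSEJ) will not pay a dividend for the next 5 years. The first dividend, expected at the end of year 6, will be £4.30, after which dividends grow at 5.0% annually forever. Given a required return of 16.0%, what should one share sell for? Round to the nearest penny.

Deferred-dividend DDM. At t=5 the remaining stream is a growing perpetuity with first payment D_6 = 4.30.
V_5 = D_6/(r−g) = 4.30/(0.16−0.05) = 39.0909
P₀ = V_5/(1+r)^5 = 39.0909/(1+0.16)^5 = 18.6117

£18.61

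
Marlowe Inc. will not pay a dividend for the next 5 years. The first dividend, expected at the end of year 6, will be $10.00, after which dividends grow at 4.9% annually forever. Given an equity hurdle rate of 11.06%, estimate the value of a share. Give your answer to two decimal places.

$96.08

Deferred-dividend DDM. At t=5 the remaining stream is a growing perpetuity with first payment D_6 = 10.00.
V_5 = D_6/(r−g) = 10.00/(0.1106−0.049) = 162.3377
P₀ = V_5/(1+r)^5 = 162.3377/(1+0.1106)^5 = 96.0795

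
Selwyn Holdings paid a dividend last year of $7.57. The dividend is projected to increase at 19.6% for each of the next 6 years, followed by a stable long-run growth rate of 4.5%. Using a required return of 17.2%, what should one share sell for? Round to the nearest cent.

$119.13

Two-stage DDM. Project D₁…D_6 at 0.196, terminal growth 0.045, discount at r = 0.172.
D_1 = 9.0537
D_2 = 10.8282
D_3 = 12.9506
D_4 = 15.4889
D_5 = 18.5247
D_6 = 22.1556
Terminal value at t=6: TV = D_7/(r−g) = 23.1526/(0.172−0.045) = 182.3037
P₀ = 9.0537/(1+0.172)^1 + 10.8282/(1+0.172)^2 + 12.9506/(1+0.172)^3 + 15.4889/(1+0.172)^4 + 18.5247/(1+0.172)^5 + 22.1556/(1+0.172)^6 + 182.3037/(1+0.172)^6 = 119.1332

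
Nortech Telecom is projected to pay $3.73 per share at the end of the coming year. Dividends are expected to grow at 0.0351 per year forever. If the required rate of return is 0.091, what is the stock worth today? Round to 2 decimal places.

$66.73

Gordon growth model: P₀ = D₁/(r − g), with D₁ = 3.73 given directly.
P₀ = 3.7300 / (0.091 − 0.0351) = 3.7300 / 0.0559 = 66.7263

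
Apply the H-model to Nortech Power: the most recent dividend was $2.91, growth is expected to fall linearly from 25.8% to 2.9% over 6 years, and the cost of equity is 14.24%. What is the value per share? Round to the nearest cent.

$44.03

H-model: P₀ = D₀[(1+g_L) + H(g_S−g_L)]/(r−g_L), with H = 6/2 = 3.
P₀ = 2.91 × [(1+0.029) + 3×(0.258−0.029)] / (0.1424−0.029)
   = 2.91 × 1.7160 / 0.1134 = 44.0349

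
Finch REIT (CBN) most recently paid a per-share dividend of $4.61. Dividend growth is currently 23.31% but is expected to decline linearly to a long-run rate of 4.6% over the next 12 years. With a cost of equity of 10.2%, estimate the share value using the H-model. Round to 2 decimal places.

$178.52

H-model: P₀ = D₀[(1+g_L) + H(g_S−g_L)]/(r−g_L), with H = 12/2 = 6.
P₀ = 4.61 × [(1+0.046) + 6×(0.2331−0.046)] / (0.102−0.046)
   = 4.61 × 2.1686 / 0.056 = 178.5222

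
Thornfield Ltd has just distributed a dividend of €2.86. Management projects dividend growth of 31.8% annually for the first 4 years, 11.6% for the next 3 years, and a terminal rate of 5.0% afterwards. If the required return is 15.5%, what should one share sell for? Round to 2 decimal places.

Three-stage DDM. Project D₁…D_7; terminal Gordon value at t=7 with g = 0.05; discount at r = 0.155.
D_1 = 3.7695
D_2 = 4.9682
D_3 = 6.5481
D_4 = 8.6303
D_5 = 9.6315
D_6 = 10.7487
D_7 = 11.9956
TV_7 = 12.5953/(0.155−0.05) = 119.9555
P₀ = Σ Dₜ/(1+r)ᵗ + TV_7/(1+r)^7 = 73.4220

€73.42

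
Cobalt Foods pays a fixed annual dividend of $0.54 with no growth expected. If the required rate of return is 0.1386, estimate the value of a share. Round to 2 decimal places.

Zero-growth DDM (perpetuity): P₀ = D/r = 0.54 / 0.1386 = 3.8961

$3.90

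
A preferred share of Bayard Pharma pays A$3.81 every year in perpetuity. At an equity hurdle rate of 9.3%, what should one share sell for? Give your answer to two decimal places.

A$40.97

Zero-growth DDM (perpetuity): P₀ = D/r = 3.81 / 0.093 = 40.9677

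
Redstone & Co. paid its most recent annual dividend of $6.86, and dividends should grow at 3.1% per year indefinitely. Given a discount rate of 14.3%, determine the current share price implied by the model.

$63.15

Gordon growth model: P₀ = D₁/(r − g). D₁ = 6.86 × (1 + 0.031) = 7.0727.
P₀ = 7.0727 / (0.143 − 0.031) = 7.0727 / 0.112 = 63.1487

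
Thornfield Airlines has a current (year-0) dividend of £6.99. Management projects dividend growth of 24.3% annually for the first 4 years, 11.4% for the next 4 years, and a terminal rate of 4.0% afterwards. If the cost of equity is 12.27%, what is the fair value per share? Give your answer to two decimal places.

Three-stage DDM. Project D₁…D_8; terminal Gordon value at t=8 with g = 0.04; discount at r = 0.1227.
D_1 = 8.6886
D_2 = 10.7999
D_3 = 13.4243
D_4 = 16.6864
D_5 = 18.5886
D_6 = 20.7077
D_7 = 23.0684
D_8 = 25.6982
TV_8 = 26.7261/(0.1227−0.04) = 323.1694
P₀ = Σ Dₜ/(1+r)ᵗ + TV_8/(1+r)^8 = 205.5328

£205.53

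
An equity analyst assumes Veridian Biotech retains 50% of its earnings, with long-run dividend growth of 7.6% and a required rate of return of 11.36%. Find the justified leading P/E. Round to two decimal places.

13.30

Payout ratio b = 1 − 0.50 = 0.50.
Justified leading P/E = b/(r−g) = 0.50/(0.1136−0.076) = 13.2979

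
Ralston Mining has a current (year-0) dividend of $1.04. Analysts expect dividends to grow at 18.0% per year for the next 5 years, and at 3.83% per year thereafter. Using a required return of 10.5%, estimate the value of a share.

Two-stage DDM. Project D₁…D_5 at 0.18, terminal growth 0.0383, discount at r = 0.105.
D_1 = 1.2272
D_2 = 1.4481
D_3 = 1.7088
D_4 = 2.0163
D_5 = 2.3793
Terminal value at t=5: TV = D_6/(r−g) = 2.4704/(0.105−0.0383) = 37.0374
P₀ = 1.2272/(1+0.105)^1 + 1.4481/(1+0.105)^2 + 1.7088/(1+0.105)^3 + 2.0163/(1+0.105)^4 + 2.3793/(1+0.105)^5 + 37.0374/(1+0.105)^5 = 28.8413

$28.84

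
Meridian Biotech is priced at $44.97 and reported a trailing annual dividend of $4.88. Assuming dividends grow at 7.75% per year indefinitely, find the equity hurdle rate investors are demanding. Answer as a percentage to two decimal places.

19.44%

Rearranging the constant-growth DDM: r = D₁/P₀ + g.
D₁ = 4.88 × (1 + 0.0775) = 5.2582.
r = 5.2582 / 44.97 + 0.0775 = 0.11693 + 0.0775 = 0.19443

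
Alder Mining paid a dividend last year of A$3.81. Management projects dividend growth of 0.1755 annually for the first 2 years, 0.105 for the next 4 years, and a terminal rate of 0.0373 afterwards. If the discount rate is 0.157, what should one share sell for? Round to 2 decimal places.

A$50.20

Three-stage DDM. Project D₁…D_6; terminal Gordon value at t=6 with g = 0.0373; discount at r = 0.157.
D_1 = 4.4787
D_2 = 5.2647
D_3 = 5.8174
D_4 = 6.4283
D_5 = 7.1032
D_6 = 7.8491
TV_6 = 8.1419/(0.157−0.0373) = 68.0189
P₀ = Σ Dₜ/(1+r)ᵗ + TV_6/(1+r)^6 = 50.2001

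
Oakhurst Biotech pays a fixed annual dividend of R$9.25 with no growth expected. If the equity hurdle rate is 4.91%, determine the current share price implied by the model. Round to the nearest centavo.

R$188.39

Zero-growth DDM (perpetuity): P₀ = D/r = 9.25 / 0.0491 = 188.3910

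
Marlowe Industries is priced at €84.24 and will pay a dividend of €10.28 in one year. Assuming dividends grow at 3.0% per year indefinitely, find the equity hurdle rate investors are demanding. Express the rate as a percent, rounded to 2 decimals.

Rearranging the constant-growth DDM: r = D₁/P₀ + g.
r = 10.2800 / 84.24 + 0.03 = 0.12203 + 0.03 = 0.15203

15.20%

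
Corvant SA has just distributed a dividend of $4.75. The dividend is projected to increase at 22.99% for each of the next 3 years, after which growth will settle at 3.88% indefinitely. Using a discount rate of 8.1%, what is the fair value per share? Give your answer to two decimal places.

Two-stage DDM. Project D₁…D_3 at 0.2299, terminal growth 0.0388, discount at r = 0.081.
D_1 = 5.8420
D_2 = 7.1851
D_3 = 8.8370
Terminal value at t=3: TV = D_4/(r−g) = 9.1798/(0.081−0.0388) = 217.5317
P₀ = 5.8420/(1+0.081)^1 + 7.1851/(1+0.081)^2 + 8.8370/(1+0.081)^3 + 217.5317/(1+0.081)^3 = 190.7534

$190.75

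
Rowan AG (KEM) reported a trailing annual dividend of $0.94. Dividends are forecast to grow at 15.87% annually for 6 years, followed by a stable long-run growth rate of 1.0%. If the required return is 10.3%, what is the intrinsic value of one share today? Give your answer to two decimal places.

Two-stage DDM. Project D₁…D_6 at 0.1587, terminal growth 0.01, discount at r = 0.103.
D_1 = 1.0892
D_2 = 1.2620
D_3 = 1.4623
D_4 = 1.6944
D_5 = 1.9633
D_6 = 2.2749
Terminal value at t=6: TV = D_7/(r−g) = 2.2976/(0.103−0.01) = 24.7054
P₀ = 1.0892/(1+0.103)^1 + 1.2620/(1+0.103)^2 + 1.4623/(1+0.103)^3 + 1.6944/(1+0.103)^4 + 1.9633/(1+0.103)^5 + 2.2749/(1+0.103)^6 + 24.7054/(1+0.103)^6 = 20.4446

$20.44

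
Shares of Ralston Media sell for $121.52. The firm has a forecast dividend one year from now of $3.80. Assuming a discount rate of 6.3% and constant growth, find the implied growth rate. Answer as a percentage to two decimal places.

3.17%

From P₀ = D₁/(r − g), the implied growth is g = r − D₁/P₀.
g = 0.063 − 3.80/121.52 = 0.063 − 0.03127 = 0.03173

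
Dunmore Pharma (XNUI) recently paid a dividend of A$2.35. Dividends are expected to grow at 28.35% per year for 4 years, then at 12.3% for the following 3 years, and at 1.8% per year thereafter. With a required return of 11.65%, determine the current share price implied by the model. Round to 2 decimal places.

Three-stage DDM. Project D₁…D_7; terminal Gordon value at t=7 with g = 0.018; discount at r = 0.1165.
D_1 = 3.0162
D_2 = 3.8713
D_3 = 4.9688
D_4 = 6.3775
D_5 = 7.1619
D_6 = 8.0429
D_7 = 9.0321
TV_7 = 9.1947/(0.1165−0.018) = 93.3474
P₀ = Σ Dₜ/(1+r)ᵗ + TV_7/(1+r)^7 = 69.0984

A$69.10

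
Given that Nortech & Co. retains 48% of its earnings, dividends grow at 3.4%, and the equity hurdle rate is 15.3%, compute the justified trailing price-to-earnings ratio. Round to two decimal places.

4.52

Payout ratio b = 1 − 0.48 = 0.52.
Justified trailing P/E = b(1+g)/(r−g) = 0.52×(1+0.034)/(0.153−0.034) = 4.5183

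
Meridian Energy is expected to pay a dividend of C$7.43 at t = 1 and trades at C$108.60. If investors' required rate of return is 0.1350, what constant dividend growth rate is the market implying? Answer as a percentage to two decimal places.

From P₀ = D₁/(r − g), the implied growth is g = r − D₁/P₀.
g = 0.135 − 7.43/108.60 = 0.135 − 0.06842 = 0.06658

6.66%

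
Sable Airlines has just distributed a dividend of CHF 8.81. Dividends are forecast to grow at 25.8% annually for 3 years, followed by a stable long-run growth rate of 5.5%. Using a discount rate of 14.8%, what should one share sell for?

Two-stage DDM. Project D₁…D_3 at 0.258, terminal growth 0.055, discount at r = 0.148.
D_1 = 11.0830
D_2 = 13.9424
D_3 = 17.5395
Terminal value at t=3: TV = D_4/(r−g) = 18.5042/(0.148−0.055) = 198.9699
P₀ = 11.0830/(1+0.148)^1 + 13.9424/(1+0.148)^2 + 17.5395/(1+0.148)^3 + 198.9699/(1+0.148)^3 = 163.3372

CHF 163.34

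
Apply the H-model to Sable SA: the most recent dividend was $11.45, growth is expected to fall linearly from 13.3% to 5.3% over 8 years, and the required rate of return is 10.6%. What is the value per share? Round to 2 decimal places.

$296.62

H-model: P₀ = D₀[(1+g_L) + H(g_S−g_L)]/(r−g_L), with H = 8/2 = 4.
P₀ = 11.45 × [(1+0.053) + 4×(0.133−0.053)] / (0.106−0.053)
   = 11.45 × 1.3730 / 0.053 = 296.6198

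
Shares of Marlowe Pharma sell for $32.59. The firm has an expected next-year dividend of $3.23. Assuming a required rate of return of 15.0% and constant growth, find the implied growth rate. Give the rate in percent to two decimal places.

5.09%

From P₀ = D₁/(r − g), the implied growth is g = r − D₁/P₀.
g = 0.15 − 3.23/32.59 = 0.15 − 0.09911 = 0.05089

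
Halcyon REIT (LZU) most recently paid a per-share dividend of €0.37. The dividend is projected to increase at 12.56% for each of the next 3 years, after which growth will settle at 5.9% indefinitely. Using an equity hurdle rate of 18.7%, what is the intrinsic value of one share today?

€3.61

Two-stage DDM. Project D₁…D_3 at 0.1256, terminal growth 0.059, discount at r = 0.187.
D_1 = 0.4165
D_2 = 0.4688
D_3 = 0.5277
Terminal value at t=3: TV = D_4/(r−g) = 0.5588/(0.187−0.059) = 4.3656
P₀ = 0.4165/(1+0.187)^1 + 0.4688/(1+0.187)^2 + 0.5277/(1+0.187)^3 + 4.3656/(1+0.187)^3 = 3.6094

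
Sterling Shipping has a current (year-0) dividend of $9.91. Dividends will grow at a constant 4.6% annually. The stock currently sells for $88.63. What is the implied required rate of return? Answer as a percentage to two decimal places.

16.30%

Rearranging the constant-growth DDM: r = D₁/P₀ + g.
D₁ = 9.91 × (1 + 0.046) = 10.3659.
r = 10.3659 / 88.63 + 0.046 = 0.11696 + 0.046 = 0.16296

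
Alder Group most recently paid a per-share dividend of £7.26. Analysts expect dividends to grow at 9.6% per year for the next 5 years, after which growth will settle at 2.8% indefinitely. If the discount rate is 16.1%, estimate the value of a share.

£72.71

Two-stage DDM. Project D₁…D_5 at 0.096, terminal growth 0.028, discount at r = 0.161.
D_1 = 7.9570
D_2 = 8.7208
D_3 = 9.5580
D_4 = 10.4756
D_5 = 11.4813
Terminal value at t=5: TV = D_6/(r−g) = 11.8027/(0.161−0.028) = 88.7423
P₀ = 7.9570/(1+0.161)^1 + 8.7208/(1+0.161)^2 + 9.5580/(1+0.161)^3 + 10.4756/(1+0.161)^4 + 11.4813/(1+0.161)^5 + 88.7423/(1+0.161)^5 = 72.7093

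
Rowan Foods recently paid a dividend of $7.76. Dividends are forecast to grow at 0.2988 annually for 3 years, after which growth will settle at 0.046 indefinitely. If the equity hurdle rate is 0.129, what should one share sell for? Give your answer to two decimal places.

Two-stage DDM. Project D₁…D_3 at 0.2988, terminal growth 0.046, discount at r = 0.129.
D_1 = 10.0787
D_2 = 13.0902
D_3 = 17.0016
Terminal value at t=3: TV = D_4/(r−g) = 17.7836/(0.129−0.046) = 214.2605
P₀ = 10.0787/(1+0.129)^1 + 13.0902/(1+0.129)^2 + 17.0016/(1+0.129)^3 + 214.2605/(1+0.129)^3 = 179.8993

$179.90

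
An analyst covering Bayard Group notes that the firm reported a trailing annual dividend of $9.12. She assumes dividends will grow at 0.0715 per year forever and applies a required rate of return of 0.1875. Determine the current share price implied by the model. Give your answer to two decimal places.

$84.24

Gordon growth model: P₀ = D₁/(r − g). D₁ = 9.12 × (1 + 0.0715) = 9.7721.
P₀ = 9.7721 / (0.1875 − 0.0715) = 9.7721 / 0.116 = 84.2421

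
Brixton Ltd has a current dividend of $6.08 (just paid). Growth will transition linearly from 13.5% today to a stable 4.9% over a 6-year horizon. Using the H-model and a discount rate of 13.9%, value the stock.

H-model: P₀ = D₀[(1+g_L) + H(g_S−g_L)]/(r−g_L), with H = 6/2 = 3.
P₀ = 6.08 × [(1+0.049) + 3×(0.135−0.049)] / (0.139−0.049)
   = 6.08 × 1.3070 / 0.09 = 88.2951

$88.30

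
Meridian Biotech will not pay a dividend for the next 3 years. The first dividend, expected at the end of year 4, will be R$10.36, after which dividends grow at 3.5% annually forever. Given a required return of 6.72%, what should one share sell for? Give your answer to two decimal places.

Deferred-dividend DDM. At t=3 the remaining stream is a growing perpetuity with first payment D_4 = 10.36.
V_3 = D_4/(r−g) = 10.36/(0.0672−0.035) = 321.7391
P₀ = V_3/(1+r)^3 = 321.7391/(1+0.0672)^3 = 264.7076

R$264.71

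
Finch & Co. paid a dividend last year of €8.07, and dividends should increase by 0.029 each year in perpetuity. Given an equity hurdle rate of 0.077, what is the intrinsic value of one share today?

€173.00

Gordon growth model: P₀ = D₁/(r − g). D₁ = 8.07 × (1 + 0.029) = 8.3040.
P₀ = 8.3040 / (0.077 − 0.029) = 8.3040 / 0.048 = 173.0006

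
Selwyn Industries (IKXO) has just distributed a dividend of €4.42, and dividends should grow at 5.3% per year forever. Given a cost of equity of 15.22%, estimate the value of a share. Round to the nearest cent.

Gordon growth model: P₀ = D₁/(r − g). D₁ = 4.42 × (1 + 0.053) = 4.6543.
P₀ = 4.6543 / (0.1522 − 0.053) = 4.6543 / 0.0992 = 46.9179

€46.92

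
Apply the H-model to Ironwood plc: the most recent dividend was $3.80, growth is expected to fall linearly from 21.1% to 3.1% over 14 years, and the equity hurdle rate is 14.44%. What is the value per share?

$76.77

H-model: P₀ = D₀[(1+g_L) + H(g_S−g_L)]/(r−g_L), with H = 14/2 = 7.
P₀ = 3.80 × [(1+0.031) + 7×(0.211−0.031)] / (0.1444−0.031)
   = 3.80 × 2.2910 / 0.1134 = 76.7707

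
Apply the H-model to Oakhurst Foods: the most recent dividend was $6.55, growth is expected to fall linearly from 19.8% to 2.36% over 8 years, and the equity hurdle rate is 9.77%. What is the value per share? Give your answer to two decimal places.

H-model: P₀ = D₀[(1+g_L) + H(g_S−g_L)]/(r−g_L), with H = 8/2 = 4.
P₀ = 6.55 × [(1+0.0236) + 4×(0.198−0.0236)] / (0.0977−0.0236)
   = 6.55 × 1.7212 / 0.0741 = 152.1439

$152.14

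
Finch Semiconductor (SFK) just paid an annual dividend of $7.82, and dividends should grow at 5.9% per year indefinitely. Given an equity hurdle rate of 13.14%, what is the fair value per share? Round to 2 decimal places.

Gordon growth model: P₀ = D₁/(r − g). D₁ = 7.82 × (1 + 0.059) = 8.2814.
P₀ = 8.2814 / (0.1314 − 0.059) = 8.2814 / 0.0724 = 114.3837

$114.38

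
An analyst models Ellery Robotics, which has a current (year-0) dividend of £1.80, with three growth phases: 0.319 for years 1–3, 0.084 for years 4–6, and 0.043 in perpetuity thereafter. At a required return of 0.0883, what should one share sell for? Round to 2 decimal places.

£90.48

Three-stage DDM. Project D₁…D_6; terminal Gordon value at t=6 with g = 0.043; discount at r = 0.0883.
D_1 = 2.3742
D_2 = 3.1316
D_3 = 4.1305
D_4 = 4.4775
D_5 = 4.8536
D_6 = 5.2613
TV_6 = 5.4876/(0.0883−0.043) = 121.1381
P₀ = Σ Dₜ/(1+r)ᵗ + TV_6/(1+r)^6 = 90.4782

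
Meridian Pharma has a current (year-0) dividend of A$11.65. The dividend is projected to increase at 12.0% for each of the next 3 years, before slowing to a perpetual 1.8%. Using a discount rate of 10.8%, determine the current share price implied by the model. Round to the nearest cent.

A$171.81

Two-stage DDM. Project D₁…D_3 at 0.12, terminal growth 0.018, discount at r = 0.108.
D_1 = 13.0480
D_2 = 14.6138
D_3 = 16.3674
Terminal value at t=3: TV = D_4/(r−g) = 16.6620/(0.108−0.018) = 185.1336
P₀ = 13.0480/(1+0.108)^1 + 14.6138/(1+0.108)^2 + 16.3674/(1+0.108)^3 + 185.1336/(1+0.108)^3 = 171.8150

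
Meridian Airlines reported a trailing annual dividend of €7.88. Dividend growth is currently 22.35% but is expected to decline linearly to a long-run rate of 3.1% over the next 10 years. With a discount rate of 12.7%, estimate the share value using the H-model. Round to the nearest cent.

H-model: P₀ = D₀[(1+g_L) + H(g_S−g_L)]/(r−g_L), with H = 10/2 = 5.
P₀ = 7.88 × [(1+0.031) + 5×(0.2235−0.031)] / (0.127−0.031)
   = 7.88 × 1.9935 / 0.096 = 163.6331

€163.63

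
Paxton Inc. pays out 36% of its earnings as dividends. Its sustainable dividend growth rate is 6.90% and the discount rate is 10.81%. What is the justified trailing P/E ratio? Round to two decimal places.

9.84

Justified trailing P/E = b(1+g)/(r−g) = 0.36×(1+0.069)/(0.1081−0.069) = 9.8425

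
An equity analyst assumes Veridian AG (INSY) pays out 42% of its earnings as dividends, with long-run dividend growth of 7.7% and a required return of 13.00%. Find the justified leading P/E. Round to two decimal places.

Justified leading P/E = b/(r−g) = 0.42/(0.13−0.077) = 7.9245

7.92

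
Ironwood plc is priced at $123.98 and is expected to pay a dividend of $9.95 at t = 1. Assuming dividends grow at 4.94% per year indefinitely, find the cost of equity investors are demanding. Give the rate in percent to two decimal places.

Rearranging the constant-growth DDM: r = D₁/P₀ + g.
r = 9.9500 / 123.98 + 0.0494 = 0.08025 + 0.0494 = 0.12965

12.97%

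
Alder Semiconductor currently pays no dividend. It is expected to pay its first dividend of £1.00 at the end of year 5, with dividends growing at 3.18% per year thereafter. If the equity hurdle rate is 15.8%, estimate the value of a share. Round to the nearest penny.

£4.41

Deferred-dividend DDM. At t=4 the remaining stream is a growing perpetuity with first payment D_5 = 1.00.
V_4 = D_5/(r−g) = 1.00/(0.158−0.0318) = 7.9239
P₀ = V_4/(1+r)^4 = 7.9239/(1+0.158)^4 = 4.4066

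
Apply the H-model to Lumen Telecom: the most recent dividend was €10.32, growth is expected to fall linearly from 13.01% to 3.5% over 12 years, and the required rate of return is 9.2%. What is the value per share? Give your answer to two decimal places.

€290.70

H-model: P₀ = D₀[(1+g_L) + H(g_S−g_L)]/(r−g_L), with H = 12/2 = 6.
P₀ = 10.32 × [(1+0.035) + 6×(0.1301−0.035)] / (0.092−0.035)
   = 10.32 × 1.6056 / 0.057 = 290.6981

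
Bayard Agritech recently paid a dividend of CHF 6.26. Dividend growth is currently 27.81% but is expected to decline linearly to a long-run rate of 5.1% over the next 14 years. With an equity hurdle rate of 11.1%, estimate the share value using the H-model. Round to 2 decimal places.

CHF 275.51

H-model: P₀ = D₀[(1+g_L) + H(g_S−g_L)]/(r−g_L), with H = 14/2 = 7.
P₀ = 6.26 × [(1+0.051) + 7×(0.2781−0.051)] / (0.111−0.051)
   = 6.26 × 2.6407 / 0.06 = 275.5130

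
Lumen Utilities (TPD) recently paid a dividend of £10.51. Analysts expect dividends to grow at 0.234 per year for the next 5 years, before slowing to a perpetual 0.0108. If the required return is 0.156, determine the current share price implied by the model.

Two-stage DDM. Project D₁…D_5 at 0.234, terminal growth 0.0108, discount at r = 0.156.
D_1 = 12.9693
D_2 = 16.0042
D_3 = 19.7491
D_4 = 24.3704
D_5 = 30.0731
Terminal value at t=5: TV = D_6/(r−g) = 30.3979/(0.156−0.0108) = 209.3520
P₀ = 12.9693/(1+0.156)^1 + 16.0042/(1+0.156)^2 + 19.7491/(1+0.156)^3 + 24.3704/(1+0.156)^4 + 30.0731/(1+0.156)^5 + 209.3520/(1+0.156)^5 = 165.6057

£165.61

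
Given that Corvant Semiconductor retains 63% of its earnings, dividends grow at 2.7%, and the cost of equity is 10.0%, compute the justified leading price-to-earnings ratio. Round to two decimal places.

5.07

Payout ratio b = 1 − 0.63 = 0.37.
Justified leading P/E = b/(r−g) = 0.37/(0.1−0.027) = 5.0685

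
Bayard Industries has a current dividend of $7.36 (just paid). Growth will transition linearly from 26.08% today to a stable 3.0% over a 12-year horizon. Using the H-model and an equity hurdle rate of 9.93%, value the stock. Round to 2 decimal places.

H-model: P₀ = D₀[(1+g_L) + H(g_S−g_L)]/(r−g_L), with H = 12/2 = 6.
P₀ = 7.36 × [(1+0.03) + 6×(0.2608−0.03)] / (0.0993−0.03)
   = 7.36 × 2.4148 / 0.0693 = 256.4636

$256.46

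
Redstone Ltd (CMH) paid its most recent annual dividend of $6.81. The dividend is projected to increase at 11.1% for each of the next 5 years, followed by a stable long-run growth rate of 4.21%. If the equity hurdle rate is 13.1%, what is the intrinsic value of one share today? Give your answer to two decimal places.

Two-stage DDM. Project D₁…D_5 at 0.111, terminal growth 0.0421, discount at r = 0.131.
D_1 = 7.5659
D_2 = 8.4057
D_3 = 9.3388
D_4 = 10.3754
D_5 = 11.5270
Terminal value at t=5: TV = D_6/(r−g) = 12.0123/(0.131−0.0421) = 135.1217
P₀ = 7.5659/(1+0.131)^1 + 8.4057/(1+0.131)^2 + 9.3388/(1+0.131)^3 + 10.3754/(1+0.131)^4 + 11.5270/(1+0.131)^5 + 135.1217/(1+0.131)^5 = 105.3007

$105.30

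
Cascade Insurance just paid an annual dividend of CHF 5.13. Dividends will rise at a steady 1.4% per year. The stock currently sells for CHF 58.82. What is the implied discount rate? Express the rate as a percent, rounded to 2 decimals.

Rearranging the constant-growth DDM: r = D₁/P₀ + g.
D₁ = 5.13 × (1 + 0.014) = 5.2018.
r = 5.2018 / 58.82 + 0.014 = 0.08844 + 0.014 = 0.10244

10.24%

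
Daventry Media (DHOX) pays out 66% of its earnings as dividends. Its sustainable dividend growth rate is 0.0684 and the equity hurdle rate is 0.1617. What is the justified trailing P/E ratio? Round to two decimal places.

Justified trailing P/E = b(1+g)/(r−g) = 0.66×(1+0.0684)/(0.1617−0.0684) = 7.5578

7.56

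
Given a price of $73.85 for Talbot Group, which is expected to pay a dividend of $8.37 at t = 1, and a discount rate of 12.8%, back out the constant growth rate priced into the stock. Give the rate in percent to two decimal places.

From P₀ = D₁/(r − g), the implied growth is g = r − D₁/P₀.
g = 0.128 − 8.37/73.85 = 0.128 − 0.11334 = 0.01466

1.47%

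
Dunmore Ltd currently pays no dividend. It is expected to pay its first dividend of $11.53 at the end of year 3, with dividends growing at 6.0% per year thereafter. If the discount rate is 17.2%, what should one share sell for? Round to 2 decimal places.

$74.95

Deferred-dividend DDM. At t=2 the remaining stream is a growing perpetuity with first payment D_3 = 11.53.
V_2 = D_3/(r−g) = 11.53/(0.172−0.06) = 102.9464
P₀ = V_2/(1+r)^2 = 102.9464/(1+0.172)^2 = 74.9473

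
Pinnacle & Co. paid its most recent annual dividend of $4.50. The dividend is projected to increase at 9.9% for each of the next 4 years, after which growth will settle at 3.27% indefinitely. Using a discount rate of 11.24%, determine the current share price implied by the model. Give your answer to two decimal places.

$73.01

Two-stage DDM. Project D₁…D_4 at 0.099, terminal growth 0.0327, discount at r = 0.1124.
D_1 = 4.9455
D_2 = 5.4351
D_3 = 5.9732
D_4 = 6.5645
Terminal value at t=4: TV = D_5/(r−g) = 6.7792/(0.1124−0.0327) = 85.0588
P₀ = 4.9455/(1+0.1124)^1 + 5.4351/(1+0.1124)^2 + 5.9732/(1+0.1124)^3 + 6.5645/(1+0.1124)^4 + 85.0588/(1+0.1124)^4 = 73.0133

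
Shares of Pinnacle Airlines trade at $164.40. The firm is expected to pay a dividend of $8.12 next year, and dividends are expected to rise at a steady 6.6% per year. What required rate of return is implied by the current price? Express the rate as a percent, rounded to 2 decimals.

Rearranging the constant-growth DDM: r = D₁/P₀ + g.
r = 8.1200 / 164.40 + 0.066 = 0.04939 + 0.066 = 0.11539

11.54%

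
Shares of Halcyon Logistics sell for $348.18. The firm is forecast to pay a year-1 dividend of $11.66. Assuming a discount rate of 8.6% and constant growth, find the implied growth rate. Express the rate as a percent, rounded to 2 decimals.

From P₀ = D₁/(r − g), the implied growth is g = r − D₁/P₀.
g = 0.086 − 11.66/348.18 = 0.086 − 0.03349 = 0.05251

5.25%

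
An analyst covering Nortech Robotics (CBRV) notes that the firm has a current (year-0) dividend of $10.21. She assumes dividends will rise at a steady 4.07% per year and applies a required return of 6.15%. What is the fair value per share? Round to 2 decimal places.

$510.84

Gordon growth model: P₀ = D₁/(r − g). D₁ = 10.21 × (1 + 0.0407) = 10.6255.
P₀ = 10.6255 / (0.0615 − 0.0407) = 10.6255 / 0.0208 = 510.8436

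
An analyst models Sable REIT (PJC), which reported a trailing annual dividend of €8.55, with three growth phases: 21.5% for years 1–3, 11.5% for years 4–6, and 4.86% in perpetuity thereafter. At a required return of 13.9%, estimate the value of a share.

Three-stage DDM. Project D₁…D_6; terminal Gordon value at t=6 with g = 0.0486; discount at r = 0.139.
D_1 = 10.3883
D_2 = 12.6217
D_3 = 15.3354
D_4 = 17.0990
D_5 = 19.0653
D_6 = 21.2579
TV_6 = 22.2910/(0.139−0.0486) = 246.5818
P₀ = Σ Dₜ/(1+r)ᵗ + TV_6/(1+r)^6 = 172.0012

€172.00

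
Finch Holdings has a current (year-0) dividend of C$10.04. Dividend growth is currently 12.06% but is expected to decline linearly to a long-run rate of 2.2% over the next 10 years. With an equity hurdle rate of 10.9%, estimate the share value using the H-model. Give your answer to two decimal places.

H-model: P₀ = D₀[(1+g_L) + H(g_S−g_L)]/(r−g_L), with H = 10/2 = 5.
P₀ = 10.04 × [(1+0.022) + 5×(0.1206−0.022)] / (0.109−0.022)
   = 10.04 × 1.5150 / 0.087 = 174.8345

C$174.83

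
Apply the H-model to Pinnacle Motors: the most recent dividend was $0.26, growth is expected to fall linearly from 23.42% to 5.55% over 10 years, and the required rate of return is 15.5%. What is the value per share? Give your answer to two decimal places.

H-model: P₀ = D₀[(1+g_L) + H(g_S−g_L)]/(r−g_L), with H = 10/2 = 5.
P₀ = 0.26 × [(1+0.0555) + 5×(0.2342−0.0555)] / (0.155−0.0555)
   = 0.26 × 1.9490 / 0.0995 = 5.0929

$5.09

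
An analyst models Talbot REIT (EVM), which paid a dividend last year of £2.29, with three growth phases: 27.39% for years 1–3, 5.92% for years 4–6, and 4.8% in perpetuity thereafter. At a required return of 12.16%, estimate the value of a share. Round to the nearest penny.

£58.13

Three-stage DDM. Project D₁…D_6; terminal Gordon value at t=6 with g = 0.048; discount at r = 0.1216.
D_1 = 2.9172
D_2 = 3.7163
D_3 = 4.7341
D_4 = 5.0144
D_5 = 5.3113
D_6 = 5.6257
TV_6 = 5.8957/(0.1216−0.048) = 80.1049
P₀ = Σ Dₜ/(1+r)ᵗ + TV_6/(1+r)^6 = 58.1346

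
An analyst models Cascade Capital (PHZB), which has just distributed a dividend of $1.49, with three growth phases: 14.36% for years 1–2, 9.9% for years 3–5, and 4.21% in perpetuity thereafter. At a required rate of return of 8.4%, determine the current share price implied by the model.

$51.33

Three-stage DDM. Project D₁…D_5; terminal Gordon value at t=5 with g = 0.0421; discount at r = 0.084.
D_1 = 1.7040
D_2 = 1.9487
D_3 = 2.1416
D_4 = 2.3536
D_5 = 2.5866
TV_5 = 2.6955/(0.084−0.0421) = 64.3314
P₀ = Σ Dₜ/(1+r)ᵗ + TV_5/(1+r)^5 = 51.3253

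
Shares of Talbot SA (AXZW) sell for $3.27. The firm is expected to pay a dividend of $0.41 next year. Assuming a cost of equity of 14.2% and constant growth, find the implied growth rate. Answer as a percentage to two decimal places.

From P₀ = D₁/(r − g), the implied growth is g = r − D₁/P₀.
g = 0.142 − 0.41/3.27 = 0.142 − 0.12538 = 0.01662

1.66%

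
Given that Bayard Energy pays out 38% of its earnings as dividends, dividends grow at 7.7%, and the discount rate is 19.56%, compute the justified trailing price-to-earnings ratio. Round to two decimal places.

3.45

Justified trailing P/E = b(1+g)/(r−g) = 0.38×(1+0.077)/(0.1956−0.077) = 3.4508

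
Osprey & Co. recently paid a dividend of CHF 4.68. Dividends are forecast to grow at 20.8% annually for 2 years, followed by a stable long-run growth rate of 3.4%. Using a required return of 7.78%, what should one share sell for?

Two-stage DDM. Project D₁…D_2 at 0.208, terminal growth 0.034, discount at r = 0.0778.
D_1 = 5.6534
D_2 = 6.8294
Terminal value at t=2: TV = D_3/(r−g) = 7.0616/(0.0778−0.034) = 161.2227
P₀ = 5.6534/(1+0.0778)^1 + 6.8294/(1+0.0778)^2 + 161.2227/(1+0.0778)^2 = 149.9117

CHF 149.91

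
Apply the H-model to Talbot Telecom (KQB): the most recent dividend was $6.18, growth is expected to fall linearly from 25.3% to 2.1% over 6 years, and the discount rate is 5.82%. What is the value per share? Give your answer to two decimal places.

$285.24

H-model: P₀ = D₀[(1+g_L) + H(g_S−g_L)]/(r−g_L), with H = 6/2 = 3.
P₀ = 6.18 × [(1+0.021) + 3×(0.253−0.021)] / (0.0582−0.021)
   = 6.18 × 1.7170 / 0.0372 = 285.2435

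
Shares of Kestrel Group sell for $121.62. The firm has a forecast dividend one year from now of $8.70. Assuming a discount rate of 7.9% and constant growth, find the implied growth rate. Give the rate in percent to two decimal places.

From P₀ = D₁/(r − g), the implied growth is g = r − D₁/P₀.
g = 0.079 − 8.70/121.62 = 0.079 − 0.07153 = 0.00747

0.75%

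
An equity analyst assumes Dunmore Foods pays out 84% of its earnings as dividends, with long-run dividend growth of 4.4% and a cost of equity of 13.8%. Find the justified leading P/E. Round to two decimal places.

Justified leading P/E = b/(r−g) = 0.84/(0.138−0.044) = 8.9362

8.94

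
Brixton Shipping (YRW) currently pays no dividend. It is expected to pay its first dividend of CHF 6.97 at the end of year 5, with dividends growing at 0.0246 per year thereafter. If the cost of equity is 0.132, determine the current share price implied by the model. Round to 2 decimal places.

CHF 39.52

Deferred-dividend DDM. At t=4 the remaining stream is a growing perpetuity with first payment D_5 = 6.97.
V_4 = D_5/(r−g) = 6.97/(0.132−0.0246) = 64.8976
P₀ = V_4/(1+r)^4 = 64.8976/(1+0.132)^4 = 39.5224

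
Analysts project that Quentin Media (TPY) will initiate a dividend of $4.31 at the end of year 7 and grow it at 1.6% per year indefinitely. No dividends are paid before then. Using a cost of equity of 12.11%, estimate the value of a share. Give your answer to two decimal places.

$20.65

Deferred-dividend DDM. At t=6 the remaining stream is a growing perpetuity with first payment D_7 = 4.31.
V_6 = D_7/(r−g) = 4.31/(0.1211−0.016) = 41.0086
P₀ = V_6/(1+r)^6 = 41.0086/(1+0.1211)^6 = 20.6542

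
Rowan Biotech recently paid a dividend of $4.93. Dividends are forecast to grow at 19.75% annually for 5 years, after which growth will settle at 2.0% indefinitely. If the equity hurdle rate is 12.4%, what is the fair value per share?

$96.30

Two-stage DDM. Project D₁…D_5 at 0.1975, terminal growth 0.02, discount at r = 0.124.
D_1 = 5.9037
D_2 = 7.0697
D_3 = 8.4659
D_4 = 10.1379
D_5 = 12.1402
Terminal value at t=5: TV = D_6/(r−g) = 12.3830/(0.124−0.02) = 119.0670
P₀ = 5.9037/(1+0.124)^1 + 7.0697/(1+0.124)^2 + 8.4659/(1+0.124)^3 + 10.1379/(1+0.124)^4 + 12.1402/(1+0.124)^5 + 119.0670/(1+0.124)^5 = 96.2967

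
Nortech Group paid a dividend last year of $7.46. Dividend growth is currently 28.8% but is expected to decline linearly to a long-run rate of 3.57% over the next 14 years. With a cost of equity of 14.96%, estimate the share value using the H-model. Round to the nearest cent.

H-model: P₀ = D₀[(1+g_L) + H(g_S−g_L)]/(r−g_L), with H = 14/2 = 7.
P₀ = 7.46 × [(1+0.0357) + 7×(0.288−0.0357)] / (0.1496−0.0357)
   = 7.46 × 2.8018 / 0.1139 = 183.5068

$183.51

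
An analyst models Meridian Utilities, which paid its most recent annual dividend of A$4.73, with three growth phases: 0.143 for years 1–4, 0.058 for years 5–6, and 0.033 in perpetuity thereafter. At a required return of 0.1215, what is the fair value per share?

A$82.21

Three-stage DDM. Project D₁…D_6; terminal Gordon value at t=6 with g = 0.033; discount at r = 0.1215.
D_1 = 5.4064
D_2 = 6.1795
D_3 = 7.0632
D_4 = 8.0732
D_5 = 8.5415
D_6 = 9.0369
TV_6 = 9.3351/(0.1215−0.033) = 105.4811
P₀ = Σ Dₜ/(1+r)ᵗ + TV_6/(1+r)^6 = 82.2129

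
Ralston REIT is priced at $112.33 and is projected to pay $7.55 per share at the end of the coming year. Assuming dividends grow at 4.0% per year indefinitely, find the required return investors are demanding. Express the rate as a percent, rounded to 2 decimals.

Rearranging the constant-growth DDM: r = D₁/P₀ + g.
r = 7.5500 / 112.33 + 0.04 = 0.06721 + 0.04 = 0.10721

10.72%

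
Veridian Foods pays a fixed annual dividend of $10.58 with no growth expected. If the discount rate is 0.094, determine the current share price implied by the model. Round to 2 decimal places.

Zero-growth DDM (perpetuity): P₀ = D/r = 10.58 / 0.094 = 112.5532

$112.55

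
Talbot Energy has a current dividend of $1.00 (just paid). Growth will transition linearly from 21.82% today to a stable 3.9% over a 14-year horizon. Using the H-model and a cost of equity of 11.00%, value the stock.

$32.30

H-model: P₀ = D₀[(1+g_L) + H(g_S−g_L)]/(r−g_L), with H = 14/2 = 7.
P₀ = 1.00 × [(1+0.039) + 7×(0.2182−0.039)] / (0.11−0.039)
   = 1.00 × 2.2934 / 0.071 = 32.3014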